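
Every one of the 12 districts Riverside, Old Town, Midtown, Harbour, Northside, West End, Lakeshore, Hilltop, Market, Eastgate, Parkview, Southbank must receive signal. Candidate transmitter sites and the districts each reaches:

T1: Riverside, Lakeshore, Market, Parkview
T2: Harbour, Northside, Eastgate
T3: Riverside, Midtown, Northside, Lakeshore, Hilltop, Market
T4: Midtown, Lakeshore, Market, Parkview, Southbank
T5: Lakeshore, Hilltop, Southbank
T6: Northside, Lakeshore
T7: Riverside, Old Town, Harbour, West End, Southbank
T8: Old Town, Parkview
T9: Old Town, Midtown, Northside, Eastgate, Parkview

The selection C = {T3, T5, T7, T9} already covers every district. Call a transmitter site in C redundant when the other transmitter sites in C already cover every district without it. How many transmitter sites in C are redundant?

1

Drop T3: Market uncovered — not redundant.
Drop T5: the rest still cover every district — redundant.
Drop T7: Harbour, West End uncovered — not redundant.
Drop T9: Eastgate, Parkview uncovered — not redundant.
1 redundant: T5.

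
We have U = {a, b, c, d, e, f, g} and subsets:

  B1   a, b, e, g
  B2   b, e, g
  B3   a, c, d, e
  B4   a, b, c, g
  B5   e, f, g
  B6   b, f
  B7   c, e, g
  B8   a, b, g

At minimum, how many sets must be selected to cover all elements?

B1, B3, B5 together cover {a, b, c, d, e, f, g} — every element.
No 2 of the 8 sets cover everything (all 28 pairs fall short), so 3 is minimum.

3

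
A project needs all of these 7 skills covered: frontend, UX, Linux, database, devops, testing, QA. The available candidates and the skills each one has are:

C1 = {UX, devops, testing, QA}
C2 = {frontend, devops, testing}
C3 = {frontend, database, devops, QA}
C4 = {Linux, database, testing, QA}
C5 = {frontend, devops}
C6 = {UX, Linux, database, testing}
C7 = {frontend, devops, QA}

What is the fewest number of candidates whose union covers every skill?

C3, C6 together cover {frontend, UX, Linux, database, devops, testing, QA} — every skill.
No single candidate contains all 7 skills, so 2 is optimal.
Greedy (largest uncovered first) would take C1, C3, C4 — 3 candidates — but 2 suffice.

2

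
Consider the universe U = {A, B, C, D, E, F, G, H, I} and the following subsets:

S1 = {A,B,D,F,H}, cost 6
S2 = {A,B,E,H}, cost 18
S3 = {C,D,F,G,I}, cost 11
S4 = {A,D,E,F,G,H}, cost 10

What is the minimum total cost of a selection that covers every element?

S1, S3, S4 cover every element at cost 6 + 11 + 10 = 27.
Any cover uses at least 2 sets; among all covering selections none totals below 27.

27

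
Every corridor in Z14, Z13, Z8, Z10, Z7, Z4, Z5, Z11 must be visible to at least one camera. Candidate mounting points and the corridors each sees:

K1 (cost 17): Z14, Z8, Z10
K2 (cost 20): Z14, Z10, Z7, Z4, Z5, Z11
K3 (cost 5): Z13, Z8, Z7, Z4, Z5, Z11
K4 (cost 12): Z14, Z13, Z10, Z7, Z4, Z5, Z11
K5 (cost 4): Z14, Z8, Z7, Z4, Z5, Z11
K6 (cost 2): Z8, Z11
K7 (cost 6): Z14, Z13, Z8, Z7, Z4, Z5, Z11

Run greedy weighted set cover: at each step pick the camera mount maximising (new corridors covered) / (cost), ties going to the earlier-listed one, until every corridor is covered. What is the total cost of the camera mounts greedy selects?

Pick 1: K5 adds 6 new (Z14, Z8, Z7, Z4, Z5, Z11) at cost 4 (ratio 6/4).
Pick 2: K3 adds 1 new (Z13) at cost 5 (ratio 1/5).
Pick 3: K4 adds 1 new (Z10) at cost 12 (ratio 1/12).
Greedy total cost: 4 + 5 + 12 = 21. (The true optimum is 14, so greedy overshoots here.)

21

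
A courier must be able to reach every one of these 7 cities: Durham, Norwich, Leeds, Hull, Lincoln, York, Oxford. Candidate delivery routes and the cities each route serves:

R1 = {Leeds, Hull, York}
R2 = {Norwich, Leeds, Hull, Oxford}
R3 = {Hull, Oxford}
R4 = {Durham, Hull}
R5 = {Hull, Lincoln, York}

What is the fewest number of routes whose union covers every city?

3

R2, R4, R5 together cover {Durham, Norwich, Leeds, Hull, Lincoln, York, Oxford} — every city.
No 2 of the 5 routes cover everything (all 10 pairs fall short), so 3 is minimum.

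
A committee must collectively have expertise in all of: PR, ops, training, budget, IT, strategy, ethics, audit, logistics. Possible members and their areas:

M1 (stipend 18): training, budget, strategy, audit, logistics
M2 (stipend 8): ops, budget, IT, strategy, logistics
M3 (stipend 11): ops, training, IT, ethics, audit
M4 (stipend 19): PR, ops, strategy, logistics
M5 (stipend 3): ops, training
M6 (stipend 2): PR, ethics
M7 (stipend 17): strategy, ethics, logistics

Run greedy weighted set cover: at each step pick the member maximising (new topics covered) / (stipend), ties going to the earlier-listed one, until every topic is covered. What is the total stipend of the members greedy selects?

24

Pick 1: M6 adds 2 new (PR, ethics) at stipend 2 (ratio 2/2).
Pick 2: M5 adds 2 new (ops, training) at stipend 3 (ratio 2/3).
Pick 3: M2 adds 4 new (budget, IT, strategy, logistics) at stipend 8 (ratio 4/8).
Pick 4: M3 adds 1 new (audit) at stipend 11 (ratio 1/11).
Greedy total stipend: 2 + 3 + 8 + 11 = 24. (The true optimum is 21, so greedy overshoots here.)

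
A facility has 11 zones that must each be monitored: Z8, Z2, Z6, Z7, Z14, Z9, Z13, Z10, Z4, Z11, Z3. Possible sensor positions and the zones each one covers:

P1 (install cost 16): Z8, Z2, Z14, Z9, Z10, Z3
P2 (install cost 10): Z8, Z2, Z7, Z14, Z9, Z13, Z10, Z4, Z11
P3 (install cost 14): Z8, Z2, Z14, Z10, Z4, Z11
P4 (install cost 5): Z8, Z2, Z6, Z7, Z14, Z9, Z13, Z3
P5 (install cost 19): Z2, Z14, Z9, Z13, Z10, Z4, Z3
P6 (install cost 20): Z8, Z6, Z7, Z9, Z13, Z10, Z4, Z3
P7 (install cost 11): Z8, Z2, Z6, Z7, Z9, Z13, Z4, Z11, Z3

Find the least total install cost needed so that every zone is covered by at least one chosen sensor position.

P2, P4 cover every zone at install cost 10 + 5 = 15.
Any cover uses at least 2 sensor positions; among all covering selections none totals below 15.

15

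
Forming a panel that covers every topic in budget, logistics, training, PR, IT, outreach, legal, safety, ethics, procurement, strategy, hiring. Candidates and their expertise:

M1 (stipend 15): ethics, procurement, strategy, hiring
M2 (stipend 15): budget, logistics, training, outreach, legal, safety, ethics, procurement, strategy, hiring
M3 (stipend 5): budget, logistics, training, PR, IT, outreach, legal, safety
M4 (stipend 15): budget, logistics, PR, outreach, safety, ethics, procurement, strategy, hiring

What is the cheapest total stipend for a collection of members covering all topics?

20

M1, M3 cover every topic at stipend 15 + 5 = 20.
Any cover uses at least 2 members; among all covering selections none totals below 20.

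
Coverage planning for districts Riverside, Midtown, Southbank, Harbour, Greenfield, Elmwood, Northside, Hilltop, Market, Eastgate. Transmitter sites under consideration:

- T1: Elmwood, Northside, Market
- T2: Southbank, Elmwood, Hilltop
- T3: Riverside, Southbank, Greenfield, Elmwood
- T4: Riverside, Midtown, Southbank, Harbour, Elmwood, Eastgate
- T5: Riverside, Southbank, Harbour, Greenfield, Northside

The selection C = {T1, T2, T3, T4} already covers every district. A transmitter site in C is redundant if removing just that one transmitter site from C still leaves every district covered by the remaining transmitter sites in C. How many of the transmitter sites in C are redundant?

Drop T1: Northside, Market uncovered — not redundant.
Drop T2: Hilltop uncovered — not redundant.
Drop T3: Greenfield uncovered — not redundant.
Drop T4: Midtown, Harbour, Eastgate uncovered — not redundant.
None of the transmitter sites in C is redundant.

0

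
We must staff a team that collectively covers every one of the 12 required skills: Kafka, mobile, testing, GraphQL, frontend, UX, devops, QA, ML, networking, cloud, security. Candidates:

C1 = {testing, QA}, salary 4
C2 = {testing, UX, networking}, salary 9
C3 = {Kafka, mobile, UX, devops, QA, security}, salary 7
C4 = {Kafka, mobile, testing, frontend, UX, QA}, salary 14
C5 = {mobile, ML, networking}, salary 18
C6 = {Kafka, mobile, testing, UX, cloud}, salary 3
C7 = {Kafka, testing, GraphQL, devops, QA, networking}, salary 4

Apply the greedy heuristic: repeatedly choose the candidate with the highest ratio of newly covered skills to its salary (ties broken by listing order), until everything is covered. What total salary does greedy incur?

Pick 1: C6 adds 5 new (Kafka, mobile, testing, UX, cloud) at salary 3 (ratio 5/3).
Pick 2: C7 adds 4 new (GraphQL, devops, QA, networking) at salary 4 (ratio 4/4).
Pick 3: C3 adds 1 new (security) at salary 7 (ratio 1/7).
Pick 4: C4 adds 1 new (frontend) at salary 14 (ratio 1/14).
Pick 5: C5 adds 1 new (ML) at salary 18 (ratio 1/18).
Greedy total salary: 3 + 4 + 7 + 14 + 18 = 46.

46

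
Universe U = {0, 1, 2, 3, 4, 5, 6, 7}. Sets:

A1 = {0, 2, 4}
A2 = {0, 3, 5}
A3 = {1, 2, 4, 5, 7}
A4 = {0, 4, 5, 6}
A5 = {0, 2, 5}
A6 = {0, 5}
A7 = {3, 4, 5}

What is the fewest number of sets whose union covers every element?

3

A2, A3, A4 together cover {0, 1, 2, 3, 4, 5, 6, 7} — every element.
No 2 of the 7 sets cover everything (all 21 pairs fall short), so 3 is minimum.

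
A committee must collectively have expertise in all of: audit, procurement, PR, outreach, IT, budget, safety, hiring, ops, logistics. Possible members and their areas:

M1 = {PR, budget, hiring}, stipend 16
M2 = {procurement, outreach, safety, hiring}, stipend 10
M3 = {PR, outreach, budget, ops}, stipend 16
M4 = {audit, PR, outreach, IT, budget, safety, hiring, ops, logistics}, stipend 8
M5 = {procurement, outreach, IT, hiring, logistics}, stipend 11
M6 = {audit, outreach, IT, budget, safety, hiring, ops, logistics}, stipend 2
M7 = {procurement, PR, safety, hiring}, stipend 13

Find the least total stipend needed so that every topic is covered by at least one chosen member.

15

M6, M7 cover every topic at stipend 2 + 13 = 15.
Any cover uses at least 2 members; among all covering selections none totals below 15.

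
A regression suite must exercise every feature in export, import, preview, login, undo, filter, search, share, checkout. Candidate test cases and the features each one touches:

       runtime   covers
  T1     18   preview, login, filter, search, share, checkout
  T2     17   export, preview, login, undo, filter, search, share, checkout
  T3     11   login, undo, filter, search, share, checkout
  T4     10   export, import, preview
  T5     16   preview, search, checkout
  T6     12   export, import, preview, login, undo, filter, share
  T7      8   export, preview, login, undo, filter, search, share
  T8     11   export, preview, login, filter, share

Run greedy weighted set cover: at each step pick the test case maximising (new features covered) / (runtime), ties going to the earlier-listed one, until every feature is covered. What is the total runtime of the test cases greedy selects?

Pick 1: T7 adds 7 new (export, preview, login, undo, filter, search, share) at runtime 8 (ratio 7/8).
Pick 2: T4 adds 1 new (import) at runtime 10 (ratio 1/10).
Pick 3: T3 adds 1 new (checkout) at runtime 11 (ratio 1/11).
Greedy total runtime: 8 + 10 + 11 = 29. (The true optimum is 21, so greedy overshoots here.)

29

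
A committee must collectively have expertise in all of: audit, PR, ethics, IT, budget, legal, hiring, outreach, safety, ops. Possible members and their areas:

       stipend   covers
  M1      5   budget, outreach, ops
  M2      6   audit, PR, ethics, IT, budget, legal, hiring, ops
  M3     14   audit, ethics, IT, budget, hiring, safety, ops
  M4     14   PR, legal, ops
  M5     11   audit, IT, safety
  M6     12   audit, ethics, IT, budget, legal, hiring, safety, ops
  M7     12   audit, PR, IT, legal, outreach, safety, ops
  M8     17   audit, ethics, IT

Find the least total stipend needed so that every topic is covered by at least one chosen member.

18

M2, M7 cover every topic at stipend 6 + 12 = 18.
Any cover uses at least 2 members; among all covering selections none totals below 18.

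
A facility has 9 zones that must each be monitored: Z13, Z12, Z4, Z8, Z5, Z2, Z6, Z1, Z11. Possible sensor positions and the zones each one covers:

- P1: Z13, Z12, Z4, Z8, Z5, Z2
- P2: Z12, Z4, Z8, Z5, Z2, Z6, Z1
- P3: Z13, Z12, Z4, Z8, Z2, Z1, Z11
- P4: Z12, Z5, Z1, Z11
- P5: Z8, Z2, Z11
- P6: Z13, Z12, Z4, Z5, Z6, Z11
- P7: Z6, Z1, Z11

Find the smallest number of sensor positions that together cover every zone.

P1, P7 together cover {Z13, Z12, Z4, Z8, Z5, Z2, Z6, Z1, Z11} — every zone.
No single sensor position contains all 9 zones, so 2 is optimal.

2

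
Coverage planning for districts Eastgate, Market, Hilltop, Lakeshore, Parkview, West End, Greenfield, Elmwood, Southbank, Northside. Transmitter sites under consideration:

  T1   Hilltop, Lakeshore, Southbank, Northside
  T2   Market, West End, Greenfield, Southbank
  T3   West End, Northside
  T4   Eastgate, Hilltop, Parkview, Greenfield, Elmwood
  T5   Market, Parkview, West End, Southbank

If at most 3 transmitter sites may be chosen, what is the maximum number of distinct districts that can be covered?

Choosing T1, T2, T4 covers {Eastgate, Market, Hilltop, Lakeshore, Parkview, West End, Greenfield, Elmwood, Southbank, Northside} — 10 districts.
That is all 10 districts.

10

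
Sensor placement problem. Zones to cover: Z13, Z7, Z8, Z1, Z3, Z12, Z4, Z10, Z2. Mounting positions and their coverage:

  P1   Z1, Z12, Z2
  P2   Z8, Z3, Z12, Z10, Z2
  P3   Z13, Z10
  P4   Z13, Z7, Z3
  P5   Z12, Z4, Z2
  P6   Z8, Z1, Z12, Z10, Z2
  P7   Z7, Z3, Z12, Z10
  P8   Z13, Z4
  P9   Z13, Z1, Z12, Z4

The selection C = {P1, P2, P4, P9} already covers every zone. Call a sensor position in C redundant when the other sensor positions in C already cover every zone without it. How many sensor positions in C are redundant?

Drop P1: the rest still cover every zone — redundant.
Drop P2: Z8, Z10 uncovered — not redundant.
Drop P4: Z7 uncovered — not redundant.
Drop P9: Z4 uncovered — not redundant.
1 redundant: P1.

1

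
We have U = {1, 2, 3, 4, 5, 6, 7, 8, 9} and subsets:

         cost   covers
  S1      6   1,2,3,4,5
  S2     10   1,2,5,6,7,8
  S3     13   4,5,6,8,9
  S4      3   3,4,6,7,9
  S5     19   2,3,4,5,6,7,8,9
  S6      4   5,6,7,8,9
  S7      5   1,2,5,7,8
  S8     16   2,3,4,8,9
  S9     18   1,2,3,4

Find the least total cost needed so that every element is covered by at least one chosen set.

S4, S7 cover every element at cost 3 + 5 = 8.
Any cover uses at least 2 sets; among all covering selections none totals below 8.

8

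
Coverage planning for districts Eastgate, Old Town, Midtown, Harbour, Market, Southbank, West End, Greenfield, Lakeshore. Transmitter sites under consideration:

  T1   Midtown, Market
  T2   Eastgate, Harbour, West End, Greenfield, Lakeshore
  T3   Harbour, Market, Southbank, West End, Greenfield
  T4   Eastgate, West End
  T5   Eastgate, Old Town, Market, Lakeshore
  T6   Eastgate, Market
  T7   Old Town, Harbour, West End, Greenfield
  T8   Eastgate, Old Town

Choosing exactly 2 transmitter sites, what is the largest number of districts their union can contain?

8

Choosing T3, T5 covers {Eastgate, Old Town, Harbour, Market, Southbank, West End, Greenfield, Lakeshore} — 8 districts.
No choice of 2 transmitter sites does better; here Midtown is left uncovered.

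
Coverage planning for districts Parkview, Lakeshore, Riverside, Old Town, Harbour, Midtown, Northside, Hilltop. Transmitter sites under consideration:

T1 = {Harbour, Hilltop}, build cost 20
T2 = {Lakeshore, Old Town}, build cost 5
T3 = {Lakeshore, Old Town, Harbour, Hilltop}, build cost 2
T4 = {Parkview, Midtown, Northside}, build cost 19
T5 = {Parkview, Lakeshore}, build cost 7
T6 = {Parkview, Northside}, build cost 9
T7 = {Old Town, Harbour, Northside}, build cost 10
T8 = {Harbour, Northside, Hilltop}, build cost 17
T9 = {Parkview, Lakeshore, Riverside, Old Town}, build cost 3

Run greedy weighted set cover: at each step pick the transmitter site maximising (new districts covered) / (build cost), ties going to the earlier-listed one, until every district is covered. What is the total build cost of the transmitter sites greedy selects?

Pick 1: T3 adds 4 new (Lakeshore, Old Town, Harbour, Hilltop) at build cost 2 (ratio 4/2).
Pick 2: T9 adds 2 new (Parkview, Riverside) at build cost 3 (ratio 2/3).
Pick 3: T6 adds 1 new (Northside) at build cost 9 (ratio 1/9).
Pick 4: T4 adds 1 new (Midtown) at build cost 19 (ratio 1/19).
Greedy total build cost: 2 + 3 + 9 + 19 = 33. (The true optimum is 24, so greedy overshoots here.)

33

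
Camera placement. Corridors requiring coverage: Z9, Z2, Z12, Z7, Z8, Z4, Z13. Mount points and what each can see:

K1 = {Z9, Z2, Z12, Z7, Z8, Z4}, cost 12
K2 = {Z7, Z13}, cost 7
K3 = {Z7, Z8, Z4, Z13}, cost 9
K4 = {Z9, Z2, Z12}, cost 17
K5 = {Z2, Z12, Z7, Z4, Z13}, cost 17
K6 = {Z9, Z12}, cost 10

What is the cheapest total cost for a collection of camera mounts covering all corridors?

K1, K2 cover every corridor at cost 12 + 7 = 19.
Any cover uses at least 2 camera mounts; among all covering selections none totals below 19.

19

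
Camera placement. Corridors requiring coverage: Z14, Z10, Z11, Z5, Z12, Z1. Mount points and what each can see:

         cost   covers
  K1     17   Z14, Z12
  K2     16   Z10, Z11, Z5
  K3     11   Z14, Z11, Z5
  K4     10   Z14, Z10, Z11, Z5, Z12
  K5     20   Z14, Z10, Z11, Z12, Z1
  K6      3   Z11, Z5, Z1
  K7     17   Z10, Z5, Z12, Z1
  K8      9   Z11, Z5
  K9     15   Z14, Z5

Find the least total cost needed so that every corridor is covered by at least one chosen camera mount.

13

K4, K6 cover every corridor at cost 10 + 3 = 13.
Any cover uses at least 2 camera mounts; among all covering selections none totals below 13.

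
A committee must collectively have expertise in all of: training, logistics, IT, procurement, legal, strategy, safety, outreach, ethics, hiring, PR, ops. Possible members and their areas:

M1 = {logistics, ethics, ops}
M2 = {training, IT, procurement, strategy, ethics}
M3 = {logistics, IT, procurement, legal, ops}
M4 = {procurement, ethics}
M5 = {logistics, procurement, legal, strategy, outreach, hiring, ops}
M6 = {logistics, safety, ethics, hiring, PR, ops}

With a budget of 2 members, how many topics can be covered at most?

Choosing M2, M5 covers {training, logistics, IT, procurement, legal, strategy, outreach, ethics, hiring, ops} — 10 topics.
No choice of 2 members does better; here safety, PR are left uncovered.

10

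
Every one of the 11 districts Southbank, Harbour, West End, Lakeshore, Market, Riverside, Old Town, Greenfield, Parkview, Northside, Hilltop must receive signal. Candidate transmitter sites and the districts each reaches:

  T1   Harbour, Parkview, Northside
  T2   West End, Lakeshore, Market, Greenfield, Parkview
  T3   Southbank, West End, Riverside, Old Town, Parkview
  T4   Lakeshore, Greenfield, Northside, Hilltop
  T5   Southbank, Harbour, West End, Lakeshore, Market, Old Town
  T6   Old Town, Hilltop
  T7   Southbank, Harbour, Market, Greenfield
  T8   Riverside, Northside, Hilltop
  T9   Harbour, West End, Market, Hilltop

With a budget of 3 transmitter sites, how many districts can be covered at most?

Choosing T2, T5, T8 covers {Southbank, Harbour, West End, Lakeshore, Market, Riverside, Old Town, Greenfield, Parkview, Northside, Hilltop} — 11 districts.
That is all 11 districts.

11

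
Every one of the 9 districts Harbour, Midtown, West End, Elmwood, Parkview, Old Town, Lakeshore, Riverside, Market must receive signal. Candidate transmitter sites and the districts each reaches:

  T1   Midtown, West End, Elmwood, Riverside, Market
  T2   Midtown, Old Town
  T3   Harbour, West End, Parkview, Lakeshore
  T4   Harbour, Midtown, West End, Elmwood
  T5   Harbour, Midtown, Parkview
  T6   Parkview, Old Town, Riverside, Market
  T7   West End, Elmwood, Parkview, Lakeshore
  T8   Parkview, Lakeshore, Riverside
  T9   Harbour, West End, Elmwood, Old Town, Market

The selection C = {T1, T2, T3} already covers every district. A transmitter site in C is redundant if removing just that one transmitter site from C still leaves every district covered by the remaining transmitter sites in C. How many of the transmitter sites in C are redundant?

0

Drop T1: Elmwood, Riverside, Market uncovered — not redundant.
Drop T2: Old Town uncovered — not redundant.
Drop T3: Harbour, Parkview, Lakeshore uncovered — not redundant.
None of the transmitter sites in C is redundant.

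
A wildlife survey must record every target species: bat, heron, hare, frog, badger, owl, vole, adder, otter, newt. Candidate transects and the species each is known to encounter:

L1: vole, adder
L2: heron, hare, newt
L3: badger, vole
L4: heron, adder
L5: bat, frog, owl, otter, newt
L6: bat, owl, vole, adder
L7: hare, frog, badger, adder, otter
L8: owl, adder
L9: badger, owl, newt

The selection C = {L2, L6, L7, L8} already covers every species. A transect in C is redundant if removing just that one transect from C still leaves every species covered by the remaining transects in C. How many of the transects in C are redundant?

Drop L2: heron, newt uncovered — not redundant.
Drop L6: bat, vole uncovered — not redundant.
Drop L7: frog, badger, otter uncovered — not redundant.
Drop L8: the rest still cover every species — redundant.
1 redundant: L8.

1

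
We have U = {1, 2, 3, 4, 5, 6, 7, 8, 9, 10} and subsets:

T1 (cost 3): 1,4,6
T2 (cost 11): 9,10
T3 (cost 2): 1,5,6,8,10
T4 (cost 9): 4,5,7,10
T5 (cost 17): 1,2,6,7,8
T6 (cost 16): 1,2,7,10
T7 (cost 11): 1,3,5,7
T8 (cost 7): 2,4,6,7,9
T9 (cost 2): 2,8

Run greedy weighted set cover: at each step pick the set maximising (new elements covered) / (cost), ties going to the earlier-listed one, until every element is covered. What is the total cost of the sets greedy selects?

Pick 1: T3 adds 5 new (1, 5, 6, 8, 10) at cost 2 (ratio 5/2).
Pick 2: T8 adds 4 new (2, 4, 7, 9) at cost 7 (ratio 4/7).
Pick 3: T7 adds 1 new (3) at cost 11 (ratio 1/11).
Greedy total cost: 2 + 7 + 11 = 20.

20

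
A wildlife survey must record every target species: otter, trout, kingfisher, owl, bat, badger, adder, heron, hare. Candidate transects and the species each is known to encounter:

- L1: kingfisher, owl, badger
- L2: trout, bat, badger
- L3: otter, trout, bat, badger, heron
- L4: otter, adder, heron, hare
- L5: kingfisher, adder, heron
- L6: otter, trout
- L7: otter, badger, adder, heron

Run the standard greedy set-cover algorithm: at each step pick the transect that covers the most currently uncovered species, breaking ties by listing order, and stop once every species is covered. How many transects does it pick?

3

Pick 1: L3 covers 5 new species (otter, trout, bat, badger, heron).
Pick 2: L1 covers 2 new species (kingfisher, owl).
Pick 3: L4 covers 2 new species (adder, hare).
Greedy uses 3 transects.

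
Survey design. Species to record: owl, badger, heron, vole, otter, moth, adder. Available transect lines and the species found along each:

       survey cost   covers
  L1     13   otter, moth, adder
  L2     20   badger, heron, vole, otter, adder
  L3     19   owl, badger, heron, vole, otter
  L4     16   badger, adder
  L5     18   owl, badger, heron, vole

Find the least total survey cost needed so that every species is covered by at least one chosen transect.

31

L1, L5 cover every species at survey cost 13 + 18 = 31.
Any cover uses at least 2 transects; among all covering selections none totals below 31.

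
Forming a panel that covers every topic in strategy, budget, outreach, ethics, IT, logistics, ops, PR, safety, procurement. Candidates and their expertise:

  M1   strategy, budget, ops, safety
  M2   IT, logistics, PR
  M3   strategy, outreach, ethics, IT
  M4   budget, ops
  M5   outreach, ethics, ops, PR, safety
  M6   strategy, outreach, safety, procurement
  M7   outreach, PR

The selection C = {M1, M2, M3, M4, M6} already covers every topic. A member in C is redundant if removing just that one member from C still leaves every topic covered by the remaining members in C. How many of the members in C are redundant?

2

Drop M1: the rest still cover every topic — redundant.
Drop M2: logistics, PR uncovered — not redundant.
Drop M3: ethics uncovered — not redundant.
Drop M4: the rest still cover every topic — redundant.
Drop M6: procurement uncovered — not redundant.
2 redundant: M1, M4.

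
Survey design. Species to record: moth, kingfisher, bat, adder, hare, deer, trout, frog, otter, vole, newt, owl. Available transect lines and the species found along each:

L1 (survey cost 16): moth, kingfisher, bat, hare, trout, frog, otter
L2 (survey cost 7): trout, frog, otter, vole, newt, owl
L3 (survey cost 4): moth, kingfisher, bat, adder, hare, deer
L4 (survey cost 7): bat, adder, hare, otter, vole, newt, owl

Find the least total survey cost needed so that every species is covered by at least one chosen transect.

11

L2, L3 cover every species at survey cost 7 + 4 = 11.
Any cover uses at least 2 transects; among all covering selections none totals below 11.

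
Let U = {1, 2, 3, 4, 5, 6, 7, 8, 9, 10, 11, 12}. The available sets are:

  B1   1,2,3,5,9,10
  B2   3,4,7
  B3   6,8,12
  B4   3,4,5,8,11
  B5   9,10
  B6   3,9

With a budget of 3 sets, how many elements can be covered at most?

11

Choosing B1, B2, B3 covers {1, 2, 3, 4, 5, 6, 7, 8, 9, 10, 12} — 11 elements.
No choice of 3 sets does better; here 11 is left uncovered.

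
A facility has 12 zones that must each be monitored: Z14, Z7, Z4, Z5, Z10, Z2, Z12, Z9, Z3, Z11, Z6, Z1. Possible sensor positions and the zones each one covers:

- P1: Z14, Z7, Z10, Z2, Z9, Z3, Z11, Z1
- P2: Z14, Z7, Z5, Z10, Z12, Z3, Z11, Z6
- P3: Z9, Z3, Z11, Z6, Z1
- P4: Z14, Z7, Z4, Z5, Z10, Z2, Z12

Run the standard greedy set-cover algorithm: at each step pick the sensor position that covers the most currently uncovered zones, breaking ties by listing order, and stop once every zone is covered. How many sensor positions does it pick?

3

Pick 1: P1 covers 8 new zones (Z14, Z7, Z10, Z2, Z9, Z3, Z11, Z1).
Pick 2: P2 covers 3 new zones (Z5, Z12, Z6).
Pick 3: P4 covers 1 new zones (Z4).
Greedy uses 3 sensor positions. (The true minimum is 2.)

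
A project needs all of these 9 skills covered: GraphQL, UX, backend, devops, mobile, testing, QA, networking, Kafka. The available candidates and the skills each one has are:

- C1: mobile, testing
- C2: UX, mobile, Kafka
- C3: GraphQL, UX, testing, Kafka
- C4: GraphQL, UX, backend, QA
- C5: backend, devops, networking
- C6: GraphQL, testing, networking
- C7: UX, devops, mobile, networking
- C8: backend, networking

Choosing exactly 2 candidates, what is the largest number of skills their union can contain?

Choosing C3, C5 covers {GraphQL, UX, backend, devops, testing, networking, Kafka} — 7 skills.
No choice of 2 candidates does better; here mobile, QA are left uncovered.

7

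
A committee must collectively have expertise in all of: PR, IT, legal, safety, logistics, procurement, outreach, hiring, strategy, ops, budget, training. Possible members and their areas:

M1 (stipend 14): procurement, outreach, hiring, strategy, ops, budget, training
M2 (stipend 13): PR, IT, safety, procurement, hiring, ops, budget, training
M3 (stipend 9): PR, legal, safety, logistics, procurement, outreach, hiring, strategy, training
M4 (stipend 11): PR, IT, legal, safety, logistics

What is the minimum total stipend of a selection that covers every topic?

22

M2, M3 cover every topic at stipend 13 + 9 = 22.
Any cover uses at least 2 members; among all covering selections none totals below 22.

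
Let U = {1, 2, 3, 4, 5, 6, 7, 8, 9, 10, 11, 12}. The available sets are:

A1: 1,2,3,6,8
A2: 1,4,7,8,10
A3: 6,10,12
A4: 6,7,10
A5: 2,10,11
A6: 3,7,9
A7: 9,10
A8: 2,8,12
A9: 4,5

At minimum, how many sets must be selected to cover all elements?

5

A1, A3, A5, A6, A9 together cover {1, 2, 3, 4, 5, 6, 7, 8, 9, 10, 11, 12} — every element.
No 4 of the 9 sets cover everything (all 126 size-4 selections fall short), so 5 is minimum.
Greedy (largest uncovered first) would take A1, A2, A3, A5, A6, A9 — 6 sets — but 5 suffice.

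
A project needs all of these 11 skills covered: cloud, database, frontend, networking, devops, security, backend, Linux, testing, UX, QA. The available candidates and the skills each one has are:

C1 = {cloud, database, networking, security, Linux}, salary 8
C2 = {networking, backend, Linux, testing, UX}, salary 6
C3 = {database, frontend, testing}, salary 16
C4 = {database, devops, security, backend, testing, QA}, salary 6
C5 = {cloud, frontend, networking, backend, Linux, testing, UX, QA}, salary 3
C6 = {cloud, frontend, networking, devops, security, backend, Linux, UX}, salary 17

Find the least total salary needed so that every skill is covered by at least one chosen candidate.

9

C4, C5 cover every skill at salary 6 + 3 = 9.
Any cover uses at least 2 candidates; among all covering selections none totals below 9.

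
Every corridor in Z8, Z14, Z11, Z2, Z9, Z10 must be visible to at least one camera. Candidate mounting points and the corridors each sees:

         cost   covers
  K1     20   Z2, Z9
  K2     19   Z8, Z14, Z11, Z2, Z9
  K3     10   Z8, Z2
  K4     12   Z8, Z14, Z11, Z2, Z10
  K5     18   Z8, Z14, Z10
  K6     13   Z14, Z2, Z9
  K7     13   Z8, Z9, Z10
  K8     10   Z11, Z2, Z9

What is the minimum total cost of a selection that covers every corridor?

K4, K8 cover every corridor at cost 12 + 10 = 22.
Any cover uses at least 2 camera mounts; among all covering selections none totals below 22.

22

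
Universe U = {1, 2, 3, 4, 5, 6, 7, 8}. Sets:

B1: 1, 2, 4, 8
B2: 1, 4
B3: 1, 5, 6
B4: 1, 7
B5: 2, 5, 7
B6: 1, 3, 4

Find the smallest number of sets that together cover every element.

4

B1, B3, B4, B6 together cover {1, 2, 3, 4, 5, 6, 7, 8} — every element.
No 3 of the 6 sets cover everything (all 20 triples fall short), so 4 is minimum.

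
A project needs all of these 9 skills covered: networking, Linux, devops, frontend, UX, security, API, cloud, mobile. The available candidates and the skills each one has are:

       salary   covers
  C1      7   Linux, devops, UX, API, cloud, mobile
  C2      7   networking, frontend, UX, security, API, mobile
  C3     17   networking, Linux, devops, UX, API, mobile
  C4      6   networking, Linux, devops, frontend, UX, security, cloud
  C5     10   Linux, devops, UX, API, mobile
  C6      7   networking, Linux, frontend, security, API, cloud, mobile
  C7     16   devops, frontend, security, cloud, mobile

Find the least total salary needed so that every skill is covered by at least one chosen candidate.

13

C1, C4 cover every skill at salary 7 + 6 = 13.
Any cover uses at least 2 candidates; among all covering selections none totals below 13.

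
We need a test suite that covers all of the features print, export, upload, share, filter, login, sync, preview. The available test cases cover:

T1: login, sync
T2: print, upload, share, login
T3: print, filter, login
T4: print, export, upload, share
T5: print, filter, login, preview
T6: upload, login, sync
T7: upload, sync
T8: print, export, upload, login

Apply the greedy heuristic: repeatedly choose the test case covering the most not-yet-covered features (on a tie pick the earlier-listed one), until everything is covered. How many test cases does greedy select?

Pick 1: T2 covers 4 new features (print, upload, share, login).
Pick 2: T5 covers 2 new features (filter, preview).
Pick 3: T1 covers 1 new features (sync).
Pick 4: T4 covers 1 new features (export).
Greedy uses 4 test cases. (The true minimum is 3.)

4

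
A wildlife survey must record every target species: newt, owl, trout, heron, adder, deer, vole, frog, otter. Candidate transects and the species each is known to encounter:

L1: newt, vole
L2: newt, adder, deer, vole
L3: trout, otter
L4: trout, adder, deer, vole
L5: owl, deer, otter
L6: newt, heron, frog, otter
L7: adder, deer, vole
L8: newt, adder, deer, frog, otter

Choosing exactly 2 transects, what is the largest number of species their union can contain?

8

Choosing L4, L6 covers {newt, trout, heron, adder, deer, vole, frog, otter} — 8 species.
No choice of 2 transects does better; here owl is left uncovered.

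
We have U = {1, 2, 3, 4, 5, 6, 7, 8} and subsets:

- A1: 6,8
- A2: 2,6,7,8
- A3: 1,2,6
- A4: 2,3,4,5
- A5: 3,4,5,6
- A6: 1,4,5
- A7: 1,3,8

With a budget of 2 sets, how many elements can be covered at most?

7

Choosing A2, A4 covers {2, 3, 4, 5, 6, 7, 8} — 7 elements.
No choice of 2 sets does better; here 1 is left uncovered.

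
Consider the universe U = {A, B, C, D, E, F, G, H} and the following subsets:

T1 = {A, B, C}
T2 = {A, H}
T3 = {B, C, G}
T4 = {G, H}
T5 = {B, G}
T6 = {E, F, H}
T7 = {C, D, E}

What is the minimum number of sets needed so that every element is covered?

T1, T3, T6, T7 together cover {A, B, C, D, E, F, G, H} — every element.
No 3 of the 7 sets cover everything (all 35 triples fall short), so 4 is minimum.

4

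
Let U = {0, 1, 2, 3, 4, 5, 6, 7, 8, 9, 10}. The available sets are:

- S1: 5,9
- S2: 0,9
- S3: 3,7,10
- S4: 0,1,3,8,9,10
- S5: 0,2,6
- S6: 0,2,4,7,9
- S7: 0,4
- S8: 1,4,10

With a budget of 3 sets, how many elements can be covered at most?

10

Choosing S1, S4, S6 covers {0, 1, 2, 3, 4, 5, 7, 8, 9, 10} — 10 elements.
No choice of 3 sets does better; here 6 is left uncovered.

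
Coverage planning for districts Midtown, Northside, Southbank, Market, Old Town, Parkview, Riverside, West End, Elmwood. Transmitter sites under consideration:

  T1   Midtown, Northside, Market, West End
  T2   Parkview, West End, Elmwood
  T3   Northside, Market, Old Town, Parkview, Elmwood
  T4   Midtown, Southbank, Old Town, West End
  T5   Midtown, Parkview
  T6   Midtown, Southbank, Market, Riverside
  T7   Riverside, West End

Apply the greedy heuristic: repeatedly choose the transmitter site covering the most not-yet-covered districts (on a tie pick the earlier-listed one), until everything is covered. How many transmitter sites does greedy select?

Pick 1: T3 covers 5 new districts (Northside, Market, Old Town, Parkview, Elmwood).
Pick 2: T4 covers 3 new districts (Midtown, Southbank, West End).
Pick 3: T6 covers 1 new districts (Riverside).
Greedy uses 3 transmitter sites.

3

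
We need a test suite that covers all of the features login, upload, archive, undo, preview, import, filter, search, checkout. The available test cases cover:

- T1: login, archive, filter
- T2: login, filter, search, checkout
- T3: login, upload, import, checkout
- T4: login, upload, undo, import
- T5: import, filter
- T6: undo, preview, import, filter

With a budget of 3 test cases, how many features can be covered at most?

Choosing T1, T2, T4 covers {login, upload, archive, undo, import, filter, search, checkout} — 8 features.
No choice of 3 test cases does better; here preview is left uncovered.

8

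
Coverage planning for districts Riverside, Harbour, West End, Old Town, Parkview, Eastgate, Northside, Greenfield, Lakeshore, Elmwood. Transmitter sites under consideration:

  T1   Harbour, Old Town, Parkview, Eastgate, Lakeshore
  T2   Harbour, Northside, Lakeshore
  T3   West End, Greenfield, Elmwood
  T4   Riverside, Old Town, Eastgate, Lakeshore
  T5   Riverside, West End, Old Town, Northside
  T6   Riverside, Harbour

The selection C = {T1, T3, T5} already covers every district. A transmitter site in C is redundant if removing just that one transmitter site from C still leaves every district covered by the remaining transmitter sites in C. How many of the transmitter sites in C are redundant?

0

Drop T1: Harbour, Parkview, Eastgate, Lakeshore uncovered — not redundant.
Drop T3: Greenfield, Elmwood uncovered — not redundant.
Drop T5: Riverside, Northside uncovered — not redundant.
None of the transmitter sites in C is redundant.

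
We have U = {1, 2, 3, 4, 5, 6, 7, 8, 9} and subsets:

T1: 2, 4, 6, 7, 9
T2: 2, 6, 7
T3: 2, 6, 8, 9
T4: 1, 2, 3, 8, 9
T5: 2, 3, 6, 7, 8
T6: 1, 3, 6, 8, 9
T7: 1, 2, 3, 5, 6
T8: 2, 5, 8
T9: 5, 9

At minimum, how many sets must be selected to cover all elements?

T1, T3, T7 together cover {1, 2, 3, 4, 5, 6, 7, 8, 9} — every element.
No 2 of the 9 sets cover everything (all 36 pairs fall short), so 3 is minimum.

3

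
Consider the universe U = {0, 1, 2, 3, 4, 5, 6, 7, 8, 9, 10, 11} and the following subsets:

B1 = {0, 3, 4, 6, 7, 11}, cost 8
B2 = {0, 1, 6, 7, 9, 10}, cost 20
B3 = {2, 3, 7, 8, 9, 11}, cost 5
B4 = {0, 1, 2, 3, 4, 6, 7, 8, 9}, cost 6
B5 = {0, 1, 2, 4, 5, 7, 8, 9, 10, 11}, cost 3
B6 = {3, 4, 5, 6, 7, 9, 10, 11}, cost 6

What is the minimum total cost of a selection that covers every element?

9

B4, B5 cover every element at cost 6 + 3 = 9.
Any cover uses at least 2 sets; among all covering selections none totals below 9.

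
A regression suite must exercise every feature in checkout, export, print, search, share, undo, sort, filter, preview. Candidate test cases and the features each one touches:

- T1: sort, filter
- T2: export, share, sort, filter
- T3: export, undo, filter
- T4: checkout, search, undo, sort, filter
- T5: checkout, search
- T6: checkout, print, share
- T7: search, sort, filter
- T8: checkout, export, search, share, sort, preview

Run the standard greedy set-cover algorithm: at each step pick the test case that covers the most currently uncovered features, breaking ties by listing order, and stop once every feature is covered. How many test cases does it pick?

3

Pick 1: T8 covers 6 new features (checkout, export, search, share, sort, preview).
Pick 2: T3 covers 2 new features (undo, filter).
Pick 3: T6 covers 1 new features (print).
Greedy uses 3 test cases.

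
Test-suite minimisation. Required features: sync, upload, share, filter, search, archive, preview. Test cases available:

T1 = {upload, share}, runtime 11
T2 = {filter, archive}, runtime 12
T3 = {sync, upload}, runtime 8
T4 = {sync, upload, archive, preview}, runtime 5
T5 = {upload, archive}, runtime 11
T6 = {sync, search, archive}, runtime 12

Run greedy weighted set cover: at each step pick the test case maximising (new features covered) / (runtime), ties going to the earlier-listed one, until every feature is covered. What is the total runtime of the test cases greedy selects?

40

Pick 1: T4 adds 4 new (sync, upload, archive, preview) at runtime 5 (ratio 4/5).
Pick 2: T1 adds 1 new (share) at runtime 11 (ratio 1/11).
Pick 3: T2 adds 1 new (filter) at runtime 12 (ratio 1/12).
Pick 4: T6 adds 1 new (search) at runtime 12 (ratio 1/12).
Greedy total runtime: 5 + 11 + 12 + 12 = 40.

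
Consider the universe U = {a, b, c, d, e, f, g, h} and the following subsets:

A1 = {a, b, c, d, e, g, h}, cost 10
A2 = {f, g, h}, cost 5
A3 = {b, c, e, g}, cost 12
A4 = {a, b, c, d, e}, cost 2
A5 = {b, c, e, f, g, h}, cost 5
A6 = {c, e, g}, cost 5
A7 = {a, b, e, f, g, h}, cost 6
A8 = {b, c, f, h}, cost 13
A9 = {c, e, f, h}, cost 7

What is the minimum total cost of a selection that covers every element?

A2, A4 cover every element at cost 5 + 2 = 7.
Any cover uses at least 2 sets; among all covering selections none totals below 7.

7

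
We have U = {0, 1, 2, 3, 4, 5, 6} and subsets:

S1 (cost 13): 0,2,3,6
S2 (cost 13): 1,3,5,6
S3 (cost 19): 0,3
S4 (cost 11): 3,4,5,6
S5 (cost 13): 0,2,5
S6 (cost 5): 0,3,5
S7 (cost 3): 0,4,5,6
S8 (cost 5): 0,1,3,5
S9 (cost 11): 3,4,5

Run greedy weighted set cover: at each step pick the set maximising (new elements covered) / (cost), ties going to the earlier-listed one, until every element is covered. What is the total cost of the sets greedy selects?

21

Pick 1: S7 adds 4 new (0, 4, 5, 6) at cost 3 (ratio 4/3).
Pick 2: S8 adds 2 new (1, 3) at cost 5 (ratio 2/5).
Pick 3: S1 adds 1 new (2) at cost 13 (ratio 1/13).
Greedy total cost: 3 + 5 + 13 = 21.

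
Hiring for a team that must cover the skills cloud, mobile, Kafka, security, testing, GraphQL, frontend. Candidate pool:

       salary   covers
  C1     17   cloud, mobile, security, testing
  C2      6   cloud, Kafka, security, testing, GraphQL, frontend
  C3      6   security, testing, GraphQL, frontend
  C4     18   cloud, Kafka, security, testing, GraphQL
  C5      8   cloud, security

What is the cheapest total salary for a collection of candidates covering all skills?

23

C1, C2 cover every skill at salary 17 + 6 = 23.
Any cover uses at least 2 candidates; among all covering selections none totals below 23.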